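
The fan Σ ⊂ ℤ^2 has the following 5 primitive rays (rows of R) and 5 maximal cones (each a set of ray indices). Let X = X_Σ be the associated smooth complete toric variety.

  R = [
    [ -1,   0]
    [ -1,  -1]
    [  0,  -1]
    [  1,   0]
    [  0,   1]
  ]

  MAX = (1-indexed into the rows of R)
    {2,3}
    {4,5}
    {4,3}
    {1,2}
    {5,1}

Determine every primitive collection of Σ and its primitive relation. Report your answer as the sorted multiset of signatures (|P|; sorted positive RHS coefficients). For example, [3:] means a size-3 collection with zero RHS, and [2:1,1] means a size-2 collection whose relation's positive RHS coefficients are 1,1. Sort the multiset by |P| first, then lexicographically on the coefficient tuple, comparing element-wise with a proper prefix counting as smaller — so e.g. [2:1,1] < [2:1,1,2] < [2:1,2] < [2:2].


5 collections generate NE(X_Σ); each relation:

  • {1,4}:  v_{1} + v_{4} = 0  →  sig = [2:]
  • {3,5}:  v_{3} + v_{5} = 0  →  sig = [2:]
  • {1,3}:  v_{1} + v_{3} = v_{2}  →  sig = [2:1]
  • {2,4}:  v_{2} + v_{4} = v_{3}  →  sig = [2:1]
  • {2,5}:  v_{2} + v_{5} = v_{1}  →  sig = [2:1]

Hence PRS(X_Σ) =
[[2:], [2:], [2:1], [2:1], [2:1]]


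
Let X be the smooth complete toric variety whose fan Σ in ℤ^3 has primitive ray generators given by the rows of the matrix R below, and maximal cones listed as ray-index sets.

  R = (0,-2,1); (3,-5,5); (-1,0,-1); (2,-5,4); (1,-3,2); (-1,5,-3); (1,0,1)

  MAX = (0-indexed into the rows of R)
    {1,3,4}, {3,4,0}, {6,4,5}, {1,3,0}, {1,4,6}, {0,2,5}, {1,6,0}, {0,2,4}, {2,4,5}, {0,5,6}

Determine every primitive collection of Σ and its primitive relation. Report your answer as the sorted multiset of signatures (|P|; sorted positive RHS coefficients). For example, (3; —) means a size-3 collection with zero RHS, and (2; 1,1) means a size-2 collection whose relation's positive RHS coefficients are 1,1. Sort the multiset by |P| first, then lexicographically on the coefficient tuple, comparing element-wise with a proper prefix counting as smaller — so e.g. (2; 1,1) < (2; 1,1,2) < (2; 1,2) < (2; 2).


Primitive collections (9):

  • {2,6}:  v_{2} + v_{6} = 0  →  sig = (2; —)
  • {1,2}:  v_{1} + v_{2} = v_{3}  →  sig = (2; 1)
  • {3,5}:  v_{3} + v_{5} = v_{6}  →  sig = (2; 1)
  • {3,6}:  v_{3} + v_{6} = v_{1}  →  sig = (2; 1)
  • {2,3}:  v_{2} + v_{3} = v_{0} + v_{4}  →  sig = (2; 1,1)
  • {1,5}:  v_{1} + v_{5} = 2·v_{6}  →  sig = (2; 2)
  • {0,4,5}:  v_{0} + v_{4} + v_{5} = 0  →  sig = (3; —)
  • {0,4,6}:  v_{0} + v_{4} + v_{6} = v_{3}  →  sig = (3; 1)
  • {0,1,4}:  v_{0} + v_{1} + v_{4} = 2·v_{3}  →  sig = (3; 2)

Hence PRS(X_Σ) =
    (2; —)
    (2; 1)
    (2; 1)
    (2; 1)
    (2; 1,1)
    (2; 2)
    (3; —)
    (3; 1)
    (3; 2)


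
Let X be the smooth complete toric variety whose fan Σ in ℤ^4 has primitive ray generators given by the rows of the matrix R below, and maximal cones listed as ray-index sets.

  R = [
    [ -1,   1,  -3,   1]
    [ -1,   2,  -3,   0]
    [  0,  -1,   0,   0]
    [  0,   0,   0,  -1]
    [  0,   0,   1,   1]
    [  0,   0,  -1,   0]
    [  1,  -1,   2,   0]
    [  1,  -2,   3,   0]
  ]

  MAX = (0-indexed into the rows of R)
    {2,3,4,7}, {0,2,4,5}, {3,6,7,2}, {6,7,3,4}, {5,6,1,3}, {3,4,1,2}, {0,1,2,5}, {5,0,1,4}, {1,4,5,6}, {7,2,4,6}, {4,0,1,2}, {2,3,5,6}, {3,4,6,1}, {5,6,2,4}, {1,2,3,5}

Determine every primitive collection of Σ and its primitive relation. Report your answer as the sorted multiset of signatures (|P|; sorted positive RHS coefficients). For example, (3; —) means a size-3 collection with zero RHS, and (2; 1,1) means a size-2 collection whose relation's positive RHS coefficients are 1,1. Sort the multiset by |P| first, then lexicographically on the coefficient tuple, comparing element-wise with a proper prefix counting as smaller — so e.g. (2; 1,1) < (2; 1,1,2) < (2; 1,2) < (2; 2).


Minimal non-faces — 9 found among 8 rays, 15 max cones:

  P = {1,7}:  v_{1} + v_{7} = 0 — sig = (2; —)
  P = {0,3}:  v_{0} + v_{3} = v_{1} + v_{2} — sig = (2; 1,1)
  P = {5,7}:  v_{5} + v_{7} = v_{2} + v_{6} — sig = (2; 1,1)
  P = {0,7}:  v_{0} + v_{7} = v_{2} + v_{4} + v_{5} — sig = (2; 1,1,1)
  P = {0,6}:  v_{0} + v_{6} = v_{4} + 2·v_{5} — sig = (2; 1,2)
  P = {3,4,5}:  v_{3} + v_{4} + v_{5} = 0 — sig = (3; —)
  P = {1,2,6}:  v_{1} + v_{2} + v_{6} = v_{5} — sig = (3; 1)
  P = {1,2,4,5}:  v_{1} + v_{2} + v_{4} + v_{5} = v_{0} — sig = (4; 1)
  P = {2,3,4,6}:  v_{2} + v_{3} + v_{4} + v_{6} = v_{7} — sig = (4; 1)

so the primitive-relation signature multiset is
    (2; —)
    (2; 1,1)
    (2; 1,1)
    (2; 1,1,1)
    (2; 1,2)
    (3; —)
    (3; 1)
    (4; 1)
    (4; 1)


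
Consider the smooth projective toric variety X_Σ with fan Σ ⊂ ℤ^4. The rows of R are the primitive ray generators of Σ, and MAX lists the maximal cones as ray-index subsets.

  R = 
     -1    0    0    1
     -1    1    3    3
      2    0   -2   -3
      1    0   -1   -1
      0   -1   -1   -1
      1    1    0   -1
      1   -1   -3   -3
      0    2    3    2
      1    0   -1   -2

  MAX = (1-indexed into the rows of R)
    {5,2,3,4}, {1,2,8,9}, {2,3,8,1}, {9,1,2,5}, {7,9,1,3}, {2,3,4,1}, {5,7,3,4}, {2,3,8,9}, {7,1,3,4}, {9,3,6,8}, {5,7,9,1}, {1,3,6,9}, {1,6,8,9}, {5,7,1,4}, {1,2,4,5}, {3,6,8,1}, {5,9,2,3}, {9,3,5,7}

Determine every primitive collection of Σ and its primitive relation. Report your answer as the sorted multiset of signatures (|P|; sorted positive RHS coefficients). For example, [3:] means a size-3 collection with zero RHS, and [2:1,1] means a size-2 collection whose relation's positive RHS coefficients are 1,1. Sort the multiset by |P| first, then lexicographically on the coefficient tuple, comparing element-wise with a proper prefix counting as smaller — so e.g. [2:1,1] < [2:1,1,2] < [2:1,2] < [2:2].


Σ has 12 primitive collections:

  {2,7}:  v_{2} + v_{7} = 0  so sig = [2:]
  {2,6}:  v_{2} + v_{6} = v_{8}  so sig = [2:1]
  {4,9}:  v_{4} + v_{9} = v_{3}  so sig = [2:1]
  {5,6}:  v_{5} + v_{6} = v_{9}  so sig = [2:1]
  {7,8}:  v_{7} + v_{8} = v_{6}  so sig = [2:1]
  {5,8}:  v_{5} + v_{8} = v_{2} + v_{9}  so sig = [2:1,1]
  {6,7}:  v_{6} + v_{7} = v_{1} + v_{3} + v_{9}  so sig = [2:1,1,1]
  {4,6}:  v_{4} + v_{6} = v_{1} + v_{2} + 2·v_{3}  so sig = [2:1,1,2]
  {4,8}:  v_{4} + v_{8} = v_{1} + 2·v_{2} + 2·v_{3}  so sig = [2:1,2,2]
  {1,3,5}:  v_{1} + v_{3} + v_{5} = v_{7}  so sig = [3:1]
  {1,2,3,9}:  v_{1} + v_{2} + v_{3} + v_{9} = v_{6}  so sig = [4:1]
  {1,3,8,9}:  v_{1} + v_{3} + v_{8} + v_{9} = 2·v_{6}  so sig = [4:2]

so the primitive-relation signature multiset is
[[2:], [2:1], [2:1], [2:1], [2:1], [2:1,1], [2:1,1,1], [2:1,1,2], [2:1,2,2], [3:1], [4:1], [4:2]]


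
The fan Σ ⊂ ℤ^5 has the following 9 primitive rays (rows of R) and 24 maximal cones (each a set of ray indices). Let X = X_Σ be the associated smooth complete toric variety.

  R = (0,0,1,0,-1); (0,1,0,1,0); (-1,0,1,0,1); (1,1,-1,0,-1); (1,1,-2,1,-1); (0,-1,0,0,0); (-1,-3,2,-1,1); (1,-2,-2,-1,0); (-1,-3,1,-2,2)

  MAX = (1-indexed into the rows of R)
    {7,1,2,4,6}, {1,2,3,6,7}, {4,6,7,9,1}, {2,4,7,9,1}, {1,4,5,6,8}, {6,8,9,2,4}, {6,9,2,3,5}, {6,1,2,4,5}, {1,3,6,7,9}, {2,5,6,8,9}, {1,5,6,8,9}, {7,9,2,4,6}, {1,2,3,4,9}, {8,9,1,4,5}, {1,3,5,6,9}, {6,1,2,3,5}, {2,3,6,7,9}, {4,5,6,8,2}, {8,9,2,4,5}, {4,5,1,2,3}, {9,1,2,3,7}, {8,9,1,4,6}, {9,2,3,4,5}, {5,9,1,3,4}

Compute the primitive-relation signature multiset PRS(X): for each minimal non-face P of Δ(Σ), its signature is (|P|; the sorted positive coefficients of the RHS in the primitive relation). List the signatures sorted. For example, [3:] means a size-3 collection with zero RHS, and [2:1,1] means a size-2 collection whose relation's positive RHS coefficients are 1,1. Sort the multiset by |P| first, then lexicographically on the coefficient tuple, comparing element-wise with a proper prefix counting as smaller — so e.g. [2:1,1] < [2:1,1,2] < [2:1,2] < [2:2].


Primitive collections (9):

  • {3,8}:  v_{3} + v_{8} = v_{5} + v_{9}  ⟹  sig = [2:1,1]
  • {7,8}:  v_{7} + v_{8} = v_{4} + 3·v_{6} + v_{9}  ⟹  sig = [2:1,1,3]
  • {5,7}:  v_{5} + v_{7} = 2·v_{6}  ⟹  sig = [2:2]
  • {3,4,6}:  v_{3} + v_{4} + v_{6} = 0  ⟹  sig = [3:]
  • {3,4,7}:  v_{3} + v_{4} + v_{7} = v_{1} + v_{2} + v_{9}  ⟹  sig = [3:1,1,1]
  • {1,2,8}:  v_{1} + v_{2} + v_{8} = v_{4} + 2·v_{6}  ⟹  sig = [3:1,2]
  • {1,2,5,9}:  v_{1} + v_{2} + v_{5} + v_{9} = v_{6}  ⟹  sig = [4:1]
  • {1,2,6,9}:  v_{1} + v_{2} + v_{6} + v_{9} = v_{7}  ⟹  sig = [4:1]
  • {4,5,6,9}:  v_{4} + v_{5} + v_{6} + v_{9} = v_{8}  ⟹  sig = [4:1]

so the primitive-relation signature multiset is
    |P|=2: 3 collections, coeffs (1,1), (1,1,3), (2)
    |P|=3: 3 collections, coeffs (), (1,1,1), (1,2)
    |P|=4: 3 collections, coeffs (1), (1), (1)


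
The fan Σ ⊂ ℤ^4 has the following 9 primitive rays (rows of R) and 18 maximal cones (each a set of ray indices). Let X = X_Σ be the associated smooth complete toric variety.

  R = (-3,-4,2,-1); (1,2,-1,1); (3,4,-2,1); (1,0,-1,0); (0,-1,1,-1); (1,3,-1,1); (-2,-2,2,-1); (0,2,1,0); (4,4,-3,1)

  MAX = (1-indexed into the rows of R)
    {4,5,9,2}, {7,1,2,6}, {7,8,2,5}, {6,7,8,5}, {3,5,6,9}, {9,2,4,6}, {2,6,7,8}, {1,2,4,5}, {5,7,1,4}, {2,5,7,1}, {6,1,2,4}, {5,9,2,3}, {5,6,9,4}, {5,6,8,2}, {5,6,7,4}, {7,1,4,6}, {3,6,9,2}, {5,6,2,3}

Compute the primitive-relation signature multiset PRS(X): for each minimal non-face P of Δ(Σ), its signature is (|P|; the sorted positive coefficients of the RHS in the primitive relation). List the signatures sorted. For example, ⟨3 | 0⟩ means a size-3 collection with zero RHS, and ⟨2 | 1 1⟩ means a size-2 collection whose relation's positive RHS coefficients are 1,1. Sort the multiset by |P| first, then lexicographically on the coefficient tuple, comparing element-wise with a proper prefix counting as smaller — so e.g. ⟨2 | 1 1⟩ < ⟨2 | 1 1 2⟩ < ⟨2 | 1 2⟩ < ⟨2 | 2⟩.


Minimal non-faces — 14 found among 9 rays, 18 max cones:

  P={1,3}:  v_{1} + v_{3} = 0 ; sig = ⟨2 | 0⟩
  P={1,9}:  v_{1} + v_{9} = v_{4} ; sig = ⟨2 | 1⟩
  P={3,4}:  v_{3} + v_{4} = v_{9} ; sig = ⟨2 | 1⟩
  P={3,7}:  v_{3} + v_{7} = v_{5} + v_{6} ; sig = ⟨2 | 1 1⟩
  P={4,8}:  v_{4} + v_{8} = v_{5} + v_{6} ; sig = ⟨2 | 1 1⟩
  P={7,9}:  v_{7} + v_{9} = v_{4} + v_{5} + v_{6} ; sig = ⟨2 | 1 1 1⟩
  P={8,9}:  v_{8} + v_{9} = v_{3} + v_{5} + v_{6} ; sig = ⟨2 | 1 1 1⟩
  P={1,8}:  v_{1} + v_{8} = v_{2} + 2·v_{7} ; sig = ⟨2 | 1 2⟩
  P={3,8}:  v_{3} + v_{8} = v_{2} + 2·v_{5} + 2·v_{6} ; sig = ⟨2 | 1 2 2⟩
  P={2,4,7}:  v_{2} + v_{4} + v_{7} = 0 ; sig = ⟨3 | 0⟩
  P={1,5,6}:  v_{1} + v_{5} + v_{6} = v_{7} ; sig = ⟨3 | 1⟩
  P={2,4,5,6}:  v_{2} + v_{4} + v_{5} + v_{6} = v_{3} ; sig = ⟨4 | 1⟩
  P={2,5,6,7}:  v_{2} + v_{5} + v_{6} + v_{7} = v_{8} ; sig = ⟨4 | 1⟩
  P={2,5,6,9}:  v_{2} + v_{5} + v_{6} + v_{9} = 2·v_{3} ; sig = ⟨4 | 2⟩

Sorted signature multiset PRS(X):
    |P|=2: 9 collections, coeffs (), (1), (1), (1,1), (1,1), (1,1,1), (1,1,1), (1,2), (1,2,2)
    |P|=3: 2 collections, coeffs (), (1)
    |P|=4: 3 collections, coeffs (1), (1), (2)


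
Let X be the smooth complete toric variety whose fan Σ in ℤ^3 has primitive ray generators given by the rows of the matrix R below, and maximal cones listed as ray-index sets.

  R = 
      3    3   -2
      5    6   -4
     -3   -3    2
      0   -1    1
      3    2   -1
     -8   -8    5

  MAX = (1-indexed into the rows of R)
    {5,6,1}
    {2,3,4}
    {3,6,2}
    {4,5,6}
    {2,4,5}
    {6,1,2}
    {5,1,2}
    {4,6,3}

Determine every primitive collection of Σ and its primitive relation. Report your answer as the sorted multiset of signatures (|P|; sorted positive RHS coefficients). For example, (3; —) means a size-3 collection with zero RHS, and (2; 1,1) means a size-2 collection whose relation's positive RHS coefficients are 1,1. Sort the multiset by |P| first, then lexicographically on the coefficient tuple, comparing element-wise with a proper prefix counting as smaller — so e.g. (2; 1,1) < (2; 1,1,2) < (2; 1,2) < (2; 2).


|primitive collections| = 5. Relations:

  {1,3}:  v_{1} + v_{3} = 0 ; sig = (2; —)
  {1,4}:  v_{1} + v_{4} = v_{5} ; sig = (2; 1)
  {3,5}:  v_{3} + v_{5} = v_{4} ; sig = (2; 1)
  {2,5,6}:  v_{2} + v_{5} + v_{6} = 0 ; sig = (3; —)
  {2,4,6}:  v_{2} + v_{4} + v_{6} = v_{3} ; sig = (3; 1)

Hence PRS(X_Σ) =
    (2; —)
    (2; 1)
    (2; 1)
    (3; —)
    (3; 1)


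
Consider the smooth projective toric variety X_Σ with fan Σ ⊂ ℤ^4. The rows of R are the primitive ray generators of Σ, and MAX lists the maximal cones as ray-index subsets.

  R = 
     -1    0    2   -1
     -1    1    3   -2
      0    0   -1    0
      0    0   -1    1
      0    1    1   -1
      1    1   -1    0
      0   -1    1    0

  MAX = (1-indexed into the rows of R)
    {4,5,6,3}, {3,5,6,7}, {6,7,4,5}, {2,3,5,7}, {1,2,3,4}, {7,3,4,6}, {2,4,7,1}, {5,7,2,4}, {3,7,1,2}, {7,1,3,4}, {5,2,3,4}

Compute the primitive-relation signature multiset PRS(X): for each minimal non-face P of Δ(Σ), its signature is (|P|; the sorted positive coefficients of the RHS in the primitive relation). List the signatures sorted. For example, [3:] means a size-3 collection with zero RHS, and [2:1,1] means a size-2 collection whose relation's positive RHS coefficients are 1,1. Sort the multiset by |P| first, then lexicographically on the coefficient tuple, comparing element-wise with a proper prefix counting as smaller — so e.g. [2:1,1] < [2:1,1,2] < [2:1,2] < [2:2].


5 minimal non-faces of Δ(Σ) (on 7 rays):

  {1,5}:  v_{1} + v_{5} = v_{2} ; sig = [2:1]
  {1,6}:  v_{1} + v_{6} = v_{5} ; sig = [2:1]
  {2,6}:  v_{2} + v_{6} = 2·v_{5} ; sig = [2:2]
  {3,4,5,7}:  v_{3} + v_{4} + v_{5} + v_{7} = 0 ; sig = [4:]
  {2,3,4,7}:  v_{2} + v_{3} + v_{4} + v_{7} = v_{1} ; sig = [4:1]

Hence PRS(X_Σ) =
    |P|=2: 3 collections, coeffs (1), (1), (2)
    |P|=4: 2 collections, coeffs (), (1)


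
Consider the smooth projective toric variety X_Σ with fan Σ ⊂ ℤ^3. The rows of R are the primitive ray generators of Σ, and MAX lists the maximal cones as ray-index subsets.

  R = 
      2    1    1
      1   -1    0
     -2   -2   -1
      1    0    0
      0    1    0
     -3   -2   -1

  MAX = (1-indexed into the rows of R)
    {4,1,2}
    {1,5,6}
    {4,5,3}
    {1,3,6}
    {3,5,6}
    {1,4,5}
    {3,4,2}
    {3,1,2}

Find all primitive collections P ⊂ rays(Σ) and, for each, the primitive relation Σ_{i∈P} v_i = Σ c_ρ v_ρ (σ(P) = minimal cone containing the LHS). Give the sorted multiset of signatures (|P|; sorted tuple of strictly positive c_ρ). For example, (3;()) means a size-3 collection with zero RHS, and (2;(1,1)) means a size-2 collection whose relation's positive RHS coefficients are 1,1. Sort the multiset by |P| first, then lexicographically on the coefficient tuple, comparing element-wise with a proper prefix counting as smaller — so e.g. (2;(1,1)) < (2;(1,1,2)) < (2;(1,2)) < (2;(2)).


Minimal non-faces — 5 found among 6 rays, 8 max cones:

  P = {2,5}:  v_{2} + v_{5} = v_{4}  ⟹  sig = (2;(1))
  P = {4,6}:  v_{4} + v_{6} = v_{3}  ⟹  sig = (2;(1))
  P = {2,6}:  v_{2} + v_{6} = v_{1} + 2·v_{3}  ⟹  sig = (2;(1,2))
  P = {1,3,5}:  v_{1} + v_{3} + v_{5} = 0  ⟹  sig = (3;())
  P = {1,3,4}:  v_{1} + v_{3} + v_{4} = v_{2}  ⟹  sig = (3;(1))

Hence PRS(X_Σ) =
    (2;(1))
    (2;(1))
    (2;(1,2))
    (3;())
    (3;(1))


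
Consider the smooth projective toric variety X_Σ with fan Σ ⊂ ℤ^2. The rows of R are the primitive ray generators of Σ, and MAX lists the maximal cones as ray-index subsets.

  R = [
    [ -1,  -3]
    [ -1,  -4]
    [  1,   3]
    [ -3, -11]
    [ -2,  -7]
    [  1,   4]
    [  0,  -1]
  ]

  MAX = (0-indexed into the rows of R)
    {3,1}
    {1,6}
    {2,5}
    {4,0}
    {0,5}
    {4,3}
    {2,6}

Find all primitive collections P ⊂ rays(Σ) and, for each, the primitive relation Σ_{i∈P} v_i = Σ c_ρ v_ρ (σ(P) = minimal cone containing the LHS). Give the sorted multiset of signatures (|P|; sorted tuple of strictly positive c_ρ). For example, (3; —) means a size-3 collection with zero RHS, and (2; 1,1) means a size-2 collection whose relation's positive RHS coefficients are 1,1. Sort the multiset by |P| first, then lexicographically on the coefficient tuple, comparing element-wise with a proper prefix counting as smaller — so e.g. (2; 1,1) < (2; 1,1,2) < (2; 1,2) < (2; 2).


|primitive collections| = 14. Relations:

  P = {0,2}:  v_{0} + v_{2} = 0 — sig = (2; —)
  P = {1,5}:  v_{1} + v_{5} = 0 — sig = (2; —)
  P = {0,1}:  v_{0} + v_{1} = v_{4} — sig = (2; 1)
  P = {0,6}:  v_{0} + v_{6} = v_{1} — sig = (2; 1)
  P = {1,2}:  v_{1} + v_{2} = v_{6} — sig = (2; 1)
  P = {1,4}:  v_{1} + v_{4} = v_{3} — sig = (2; 1)
  P = {2,4}:  v_{2} + v_{4} = v_{1} — sig = (2; 1)
  P = {3,5}:  v_{3} + v_{5} = v_{4} — sig = (2; 1)
  P = {4,5}:  v_{4} + v_{5} = v_{0} — sig = (2; 1)
  P = {5,6}:  v_{5} + v_{6} = v_{2} — sig = (2; 1)
  P = {0,3}:  v_{0} + v_{3} = 2·v_{4} — sig = (2; 2)
  P = {2,3}:  v_{2} + v_{3} = 2·v_{1} — sig = (2; 2)
  P = {4,6}:  v_{4} + v_{6} = 2·v_{1} — sig = (2; 2)
  P = {3,6}:  v_{3} + v_{6} = 3·v_{1} — sig = (2; 3)

Hence PRS(X_Σ) =
    |P|=2: 14 collections, coeffs (), (), (1), (1), (1), (1), (1), (1), (1), (1), (2), (2), (2), (3)


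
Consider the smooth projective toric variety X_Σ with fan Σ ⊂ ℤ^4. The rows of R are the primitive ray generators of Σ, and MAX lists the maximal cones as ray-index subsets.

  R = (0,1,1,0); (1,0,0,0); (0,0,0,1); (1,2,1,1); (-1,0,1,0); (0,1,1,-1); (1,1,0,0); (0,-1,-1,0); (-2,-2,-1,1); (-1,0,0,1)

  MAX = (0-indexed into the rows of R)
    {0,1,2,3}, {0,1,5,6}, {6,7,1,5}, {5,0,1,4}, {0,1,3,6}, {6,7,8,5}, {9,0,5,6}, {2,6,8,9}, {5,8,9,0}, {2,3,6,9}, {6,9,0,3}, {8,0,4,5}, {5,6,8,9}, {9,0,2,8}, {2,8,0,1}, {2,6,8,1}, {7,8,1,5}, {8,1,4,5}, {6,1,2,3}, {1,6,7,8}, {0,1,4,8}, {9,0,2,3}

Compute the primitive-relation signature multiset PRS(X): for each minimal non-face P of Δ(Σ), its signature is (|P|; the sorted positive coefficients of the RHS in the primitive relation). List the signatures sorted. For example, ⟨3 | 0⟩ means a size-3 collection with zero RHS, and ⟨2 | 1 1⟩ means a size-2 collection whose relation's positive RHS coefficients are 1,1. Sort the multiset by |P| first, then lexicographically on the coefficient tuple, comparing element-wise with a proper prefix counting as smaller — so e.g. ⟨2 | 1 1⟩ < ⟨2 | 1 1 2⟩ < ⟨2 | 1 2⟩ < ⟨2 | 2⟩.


Σ has 17 primitive collections:

  • {0,7}:  v_{0} + v_{7} = 0  ⇒ sig = ⟨2 | 0⟩
  • {1,9}:  v_{1} + v_{9} = v_{2}  ⇒ sig = ⟨2 | 1⟩
  • {2,5}:  v_{2} + v_{5} = v_{0}  ⇒ sig = ⟨2 | 1⟩
  • {4,6}:  v_{4} + v_{6} = v_{0}  ⇒ sig = ⟨2 | 1⟩
  • {3,7}:  v_{3} + v_{7} = v_{2} + v_{6}  ⇒ sig = ⟨2 | 1 1⟩
  • {3,8}:  v_{3} + v_{8} = v_{2} + v_{9}  ⇒ sig = ⟨2 | 1 1⟩
  • {7,9}:  v_{7} + v_{9} = v_{6} + v_{8}  ⇒ sig = ⟨2 | 1 1⟩
  • {2,7}:  v_{2} + v_{7} = v_{1} + v_{6} + v_{8}  ⇒ sig = ⟨2 | 1 1 1⟩
  • {4,7}:  v_{4} + v_{7} = v_{1} + v_{5} + v_{8}  ⇒ sig = ⟨2 | 1 1 1⟩
  • {2,4}:  v_{2} + v_{4} = 2·v_{0} + v_{1} + v_{8}  ⇒ sig = ⟨2 | 1 1 2⟩
  • {3,4}:  v_{3} + v_{4} = 2·v_{0} + v_{2}  ⇒ sig = ⟨2 | 1 2⟩
  • {3,5}:  v_{3} + v_{5} = 2·v_{0} + v_{6}  ⇒ sig = ⟨2 | 1 2⟩
  • {4,9}:  v_{4} + v_{9} = 2·v_{0} + v_{8}  ⇒ sig = ⟨2 | 1 2⟩
  • {0,2,6}:  v_{0} + v_{2} + v_{6} = v_{3}  ⇒ sig = ⟨3 | 1⟩
  • {0,6,8}:  v_{0} + v_{6} + v_{8} = v_{9}  ⇒ sig = ⟨3 | 1⟩
  • {1,5,6,8}:  v_{1} + v_{5} + v_{6} + v_{8} = 0  ⇒ sig = ⟨4 | 0⟩
  • {0,1,5,8}:  v_{0} + v_{1} + v_{5} + v_{8} = v_{4}  ⇒ sig = ⟨4 | 1⟩

Hence PRS(X_Σ) =
    |P|=2: 13 collections, coeffs (), (1), (1), (1), (1,1), (1,1), (1,1), (1,1,1), (1,1,1), (1,1,2), (1,2), (1,2), (1,2)
    |P|=3: 2 collections, coeffs (1), (1)
    |P|=4: 2 collections, coeffs (), (1)


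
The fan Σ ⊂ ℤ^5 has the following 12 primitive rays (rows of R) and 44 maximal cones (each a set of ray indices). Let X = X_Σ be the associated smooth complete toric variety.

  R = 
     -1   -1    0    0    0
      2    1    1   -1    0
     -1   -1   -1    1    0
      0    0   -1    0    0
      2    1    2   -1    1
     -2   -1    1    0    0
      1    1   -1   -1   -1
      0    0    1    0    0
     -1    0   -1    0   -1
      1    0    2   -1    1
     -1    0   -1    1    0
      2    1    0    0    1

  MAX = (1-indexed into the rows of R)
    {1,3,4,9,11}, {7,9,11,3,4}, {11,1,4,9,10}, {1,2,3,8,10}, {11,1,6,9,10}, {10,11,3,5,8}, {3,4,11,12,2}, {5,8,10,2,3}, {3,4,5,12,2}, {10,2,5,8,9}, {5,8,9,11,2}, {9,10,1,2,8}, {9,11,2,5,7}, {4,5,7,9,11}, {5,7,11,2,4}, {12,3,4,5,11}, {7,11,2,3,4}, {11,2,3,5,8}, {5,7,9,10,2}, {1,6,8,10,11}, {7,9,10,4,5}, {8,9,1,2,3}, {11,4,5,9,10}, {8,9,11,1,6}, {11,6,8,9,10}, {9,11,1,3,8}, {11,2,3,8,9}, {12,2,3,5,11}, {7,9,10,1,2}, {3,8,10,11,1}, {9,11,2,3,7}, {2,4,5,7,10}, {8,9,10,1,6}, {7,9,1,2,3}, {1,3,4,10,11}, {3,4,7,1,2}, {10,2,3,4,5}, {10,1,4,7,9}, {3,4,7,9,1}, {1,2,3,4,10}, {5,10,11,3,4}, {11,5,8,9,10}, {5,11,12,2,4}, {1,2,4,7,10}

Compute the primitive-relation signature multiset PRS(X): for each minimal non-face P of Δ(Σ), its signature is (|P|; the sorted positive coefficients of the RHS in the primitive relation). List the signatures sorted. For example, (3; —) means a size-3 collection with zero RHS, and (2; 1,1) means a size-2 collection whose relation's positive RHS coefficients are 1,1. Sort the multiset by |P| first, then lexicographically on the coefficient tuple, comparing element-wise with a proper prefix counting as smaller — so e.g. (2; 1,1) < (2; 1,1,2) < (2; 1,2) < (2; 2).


|primitive collections| = 25. Relations:

  P={4,8}:  v_{4} + v_{8} = 0  so sig = (2; —)
  P={1,5}:  v_{1} + v_{5} = v_{10}  so sig = (2; 1)
  P={6,12}:  v_{6} + v_{12} = v_{10} + v_{11}  so sig = (2; 1,1)
  P={7,8}:  v_{7} + v_{8} = v_{2} + v_{9}  so sig = (2; 1,1)
  P={1,12}:  v_{1} + v_{12} = v_{3} + v_{4} + v_{5}  so sig = (2; 1,1,1)
  P={2,6}:  v_{2} + v_{6} = v_{8} + v_{9} + v_{10}  so sig = (2; 1,1,1)
  P={9,12}:  v_{9} + v_{12} = v_{2} + v_{4} + v_{11}  so sig = (2; 1,1,1)
  P={4,6}:  v_{4} + v_{6} = v_{1} + v_{9} + v_{10} + v_{11}  so sig = (2; 1,1,1,1)
  P={8,12}:  v_{8} + v_{12} = v_{2} + v_{3} + v_{5} + v_{11}  so sig = (2; 1,1,1,1)
  P={5,6}:  v_{5} + v_{6} = v_{8} + v_{9} + 2·v_{10} + v_{11}  so sig = (2; 1,1,1,2)
  P={3,6}:  v_{3} + v_{6} = 2·v_{1} + v_{8} + v_{11}  so sig = (2; 1,1,2)
  P={10,12}:  v_{10} + v_{12} = v_{3} + v_{4} + 2·v_{5}  so sig = (2; 1,1,2)
  P={6,7}:  v_{6} + v_{7} = 2·v_{9} + v_{10}  so sig = (2; 1,2)
  P={7,12}:  v_{7} + v_{12} = 2·v_{2} + 2·v_{4} + v_{11}  so sig = (2; 1,2,2)
  P={1,2,11}:  v_{1} + v_{2} + v_{11} = 0  so sig = (3; —)
  P={3,5,9}:  v_{3} + v_{5} + v_{9} = 0  so sig = (3; —)
  P={2,4,9}:  v_{2} + v_{4} + v_{9} = v_{7}  so sig = (3; 1)
  P={2,10,11}:  v_{2} + v_{10} + v_{11} = v_{5}  so sig = (3; 1)
  P={3,9,10}:  v_{3} + v_{9} + v_{10} = v_{1}  so sig = (3; 1)
  P={1,7,11}:  v_{1} + v_{7} + v_{11} = v_{4} + v_{9}  so sig = (3; 1,1)
  P={3,5,7}:  v_{3} + v_{5} + v_{7} = v_{2} + v_{4}  so sig = (3; 1,1)
  P={3,7,10}:  v_{3} + v_{7} + v_{10} = v_{1} + v_{2} + v_{4}  so sig = (3; 1,1,1)
  P={7,10,11}:  v_{7} + v_{10} + v_{11} = v_{4} + v_{5} + v_{9}  so sig = (3; 1,1,1)
  P={1,8,9,10,11}:  v_{1} + v_{8} + v_{9} + v_{10} + v_{11} = v_{6}  so sig = (5; 1)
  P={2,3,4,5,11}:  v_{2} + v_{3} + v_{4} + v_{5} + v_{11} = v_{12}  so sig = (5; 1)

Sorted signature multiset PRS(X):
[(2; —), (2; 1), (2; 1,1), (2; 1,1), (2; 1,1,1), (2; 1,1,1), (2; 1,1,1), (2; 1,1,1,1), (2; 1,1,1,1), (2; 1,1,1,2), (2; 1,1,2), (2; 1,1,2), (2; 1,2), (2; 1,2,2), (3; —), (3; —), (3; 1), (3; 1), (3; 1), (3; 1,1), (3; 1,1), (3; 1,1,1), (3; 1,1,1), (5; 1), (5; 1)]


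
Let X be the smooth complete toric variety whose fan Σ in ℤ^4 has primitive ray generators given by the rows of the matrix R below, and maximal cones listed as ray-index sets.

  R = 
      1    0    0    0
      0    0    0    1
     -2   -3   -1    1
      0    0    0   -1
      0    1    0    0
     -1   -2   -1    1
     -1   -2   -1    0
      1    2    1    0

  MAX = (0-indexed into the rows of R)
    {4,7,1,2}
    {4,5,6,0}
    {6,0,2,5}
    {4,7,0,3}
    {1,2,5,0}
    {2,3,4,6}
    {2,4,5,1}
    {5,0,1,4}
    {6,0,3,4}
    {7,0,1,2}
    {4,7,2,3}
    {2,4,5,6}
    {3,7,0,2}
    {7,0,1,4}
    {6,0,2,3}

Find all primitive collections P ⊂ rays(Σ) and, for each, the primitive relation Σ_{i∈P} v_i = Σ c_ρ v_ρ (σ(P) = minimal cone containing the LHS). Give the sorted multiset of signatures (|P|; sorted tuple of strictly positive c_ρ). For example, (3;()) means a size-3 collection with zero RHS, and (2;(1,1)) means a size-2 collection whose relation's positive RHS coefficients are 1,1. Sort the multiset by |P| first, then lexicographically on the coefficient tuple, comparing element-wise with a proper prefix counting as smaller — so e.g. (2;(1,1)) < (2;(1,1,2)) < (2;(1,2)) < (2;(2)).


6 minimal non-faces of Δ(Σ) (on 8 rays):

  {1,3}:  v_{1} + v_{3} = 0  ⟹  sig = (2;())
  {6,7}:  v_{6} + v_{7} = 0  ⟹  sig = (2;())
  {1,6}:  v_{1} + v_{6} = v_{5}  ⟹  sig = (2;(1))
  {3,5}:  v_{3} + v_{5} = v_{6}  ⟹  sig = (2;(1))
  {5,7}:  v_{5} + v_{7} = v_{1}  ⟹  sig = (2;(1))
  {0,2,4}:  v_{0} + v_{2} + v_{4} = v_{5}  ⟹  sig = (3;(1))

Sorted signature multiset PRS(X):
    |P|=2: 5 collections, coeffs (), (), (1), (1), (1)
    |P|=3: 1 collection, coeffs (1)


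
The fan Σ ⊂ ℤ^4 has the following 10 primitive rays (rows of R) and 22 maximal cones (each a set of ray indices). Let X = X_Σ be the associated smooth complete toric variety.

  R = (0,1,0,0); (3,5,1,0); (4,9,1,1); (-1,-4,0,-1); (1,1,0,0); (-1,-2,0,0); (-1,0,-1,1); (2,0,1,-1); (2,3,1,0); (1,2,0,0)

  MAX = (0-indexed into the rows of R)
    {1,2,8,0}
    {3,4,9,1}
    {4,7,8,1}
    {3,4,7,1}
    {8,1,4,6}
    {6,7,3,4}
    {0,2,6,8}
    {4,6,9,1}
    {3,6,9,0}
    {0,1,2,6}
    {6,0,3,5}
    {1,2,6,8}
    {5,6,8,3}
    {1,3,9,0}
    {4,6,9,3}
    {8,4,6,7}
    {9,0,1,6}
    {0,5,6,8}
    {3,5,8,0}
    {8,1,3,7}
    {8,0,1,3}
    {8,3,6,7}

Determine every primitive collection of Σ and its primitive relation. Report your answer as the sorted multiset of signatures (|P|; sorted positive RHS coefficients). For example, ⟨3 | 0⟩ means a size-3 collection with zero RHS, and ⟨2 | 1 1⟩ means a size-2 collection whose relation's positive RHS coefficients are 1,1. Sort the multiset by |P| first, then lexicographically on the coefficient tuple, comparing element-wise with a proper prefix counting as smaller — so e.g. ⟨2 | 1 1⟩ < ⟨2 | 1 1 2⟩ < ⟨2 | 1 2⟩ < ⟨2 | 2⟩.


|primitive collections| = 18. Relations:

  P={5,9}:  v_{5} + v_{9} = 0 — sig = ⟨2 | 0⟩
  P={0,4}:  v_{0} + v_{4} = v_{9} — sig = ⟨2 | 1⟩
  P={1,5}:  v_{1} + v_{5} = v_{8} — sig = ⟨2 | 1⟩
  P={2,3}:  v_{2} + v_{3} = v_{1} — sig = ⟨2 | 1⟩
  P={8,9}:  v_{8} + v_{9} = v_{1} — sig = ⟨2 | 1⟩
  P={0,7}:  v_{0} + v_{7} = v_{1} + v_{3} — sig = ⟨2 | 1 1⟩
  P={2,7}:  v_{2} + v_{7} = v_{1} + v_{4} + v_{8} — sig = ⟨2 | 1 1 1⟩
  P={4,5}:  v_{4} + v_{5} = v_{3} + v_{6} + v_{8} — sig = ⟨2 | 1 1 1⟩
  P={7,9}:  v_{7} + v_{9} = v_{1} + v_{3} + v_{4} — sig = ⟨2 | 1 1 1⟩
  P={2,5}:  v_{2} + v_{5} = v_{0} + v_{6} + 2·v_{8} — sig = ⟨2 | 1 1 2⟩
  P={2,9}:  v_{2} + v_{9} = v_{0} + 2·v_{1} + v_{6} — sig = ⟨2 | 1 1 2⟩
  P={2,4}:  v_{2} + v_{4} = 2·v_{1} + v_{6} — sig = ⟨2 | 1 2⟩
  P={5,7}:  v_{5} + v_{7} = 2·v_{3} + v_{6} + 2·v_{8} — sig = ⟨2 | 1 2 2⟩
  P={1,3,6}:  v_{1} + v_{3} + v_{6} = v_{4} — sig = ⟨3 | 1⟩
  P={3,4,8}:  v_{3} + v_{4} + v_{8} = v_{7} — sig = ⟨3 | 1⟩
  P={1,6,7}:  v_{1} + v_{6} + v_{7} = 2·v_{4} + v_{8} — sig = ⟨3 | 1 2⟩
  P={0,3,6,8}:  v_{0} + v_{3} + v_{6} + v_{8} = 0 — sig = ⟨4 | 0⟩
  P={0,1,6,8}:  v_{0} + v_{1} + v_{6} + v_{8} = v_{2} — sig = ⟨4 | 1⟩

Signatures (|P|; sorted positive RHS coefficients), sorted:
    ⟨2 | 0⟩
    ⟨2 | 1⟩
    ⟨2 | 1⟩
    ⟨2 | 1⟩
    ⟨2 | 1⟩
    ⟨2 | 1 1⟩
    ⟨2 | 1 1 1⟩
    ⟨2 | 1 1 1⟩
    ⟨2 | 1 1 1⟩
    ⟨2 | 1 1 2⟩
    ⟨2 | 1 1 2⟩
    ⟨2 | 1 2⟩
    ⟨2 | 1 2 2⟩
    ⟨3 | 1⟩
    ⟨3 | 1⟩
    ⟨3 | 1 2⟩
    ⟨4 | 0⟩
    ⟨4 | 1⟩


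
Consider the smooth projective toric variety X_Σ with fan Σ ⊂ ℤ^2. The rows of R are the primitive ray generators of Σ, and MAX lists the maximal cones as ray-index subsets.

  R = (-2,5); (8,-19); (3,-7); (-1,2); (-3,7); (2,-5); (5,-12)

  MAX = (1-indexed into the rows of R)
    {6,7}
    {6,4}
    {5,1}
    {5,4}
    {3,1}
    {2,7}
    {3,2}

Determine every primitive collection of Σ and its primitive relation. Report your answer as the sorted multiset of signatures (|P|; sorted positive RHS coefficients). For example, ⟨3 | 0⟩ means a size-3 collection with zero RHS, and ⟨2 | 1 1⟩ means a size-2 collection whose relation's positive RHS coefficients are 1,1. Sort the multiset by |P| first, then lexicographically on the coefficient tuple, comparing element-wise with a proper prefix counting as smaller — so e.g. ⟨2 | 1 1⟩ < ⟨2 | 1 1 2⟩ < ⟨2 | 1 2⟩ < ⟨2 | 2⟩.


|primitive collections| = 14. Relations:

  P={1,6}:  v_{1} + v_{6} = 0 — sig = ⟨2 | 0⟩
  P={3,5}:  v_{3} + v_{5} = 0 — sig = ⟨2 | 0⟩
  P={1,4}:  v_{1} + v_{4} = v_{5} — sig = ⟨2 | 1⟩
  P={1,7}:  v_{1} + v_{7} = v_{3} — sig = ⟨2 | 1⟩
  P={2,5}:  v_{2} + v_{5} = v_{7} — sig = ⟨2 | 1⟩
  P={3,4}:  v_{3} + v_{4} = v_{6} — sig = ⟨2 | 1⟩
  P={3,6}:  v_{3} + v_{6} = v_{7} — sig = ⟨2 | 1⟩
  P={3,7}:  v_{3} + v_{7} = v_{2} — sig = ⟨2 | 1⟩
  P={5,6}:  v_{5} + v_{6} = v_{4} — sig = ⟨2 | 1⟩
  P={5,7}:  v_{5} + v_{7} = v_{6} — sig = ⟨2 | 1⟩
  P={2,4}:  v_{2} + v_{4} = v_{6} + v_{7} — sig = ⟨2 | 1 1⟩
  P={1,2}:  v_{1} + v_{2} = 2·v_{3} — sig = ⟨2 | 2⟩
  P={2,6}:  v_{2} + v_{6} = 2·v_{7} — sig = ⟨2 | 2⟩
  P={4,7}:  v_{4} + v_{7} = 2·v_{6} — sig = ⟨2 | 2⟩

Signatures (|P|; sorted positive RHS coefficients), sorted:
[⟨2 | 0⟩, ⟨2 | 0⟩, ⟨2 | 1⟩, ⟨2 | 1⟩, ⟨2 | 1⟩, ⟨2 | 1⟩, ⟨2 | 1⟩, ⟨2 | 1⟩, ⟨2 | 1⟩, ⟨2 | 1⟩, ⟨2 | 1 1⟩, ⟨2 | 2⟩, ⟨2 | 2⟩, ⟨2 | 2⟩]


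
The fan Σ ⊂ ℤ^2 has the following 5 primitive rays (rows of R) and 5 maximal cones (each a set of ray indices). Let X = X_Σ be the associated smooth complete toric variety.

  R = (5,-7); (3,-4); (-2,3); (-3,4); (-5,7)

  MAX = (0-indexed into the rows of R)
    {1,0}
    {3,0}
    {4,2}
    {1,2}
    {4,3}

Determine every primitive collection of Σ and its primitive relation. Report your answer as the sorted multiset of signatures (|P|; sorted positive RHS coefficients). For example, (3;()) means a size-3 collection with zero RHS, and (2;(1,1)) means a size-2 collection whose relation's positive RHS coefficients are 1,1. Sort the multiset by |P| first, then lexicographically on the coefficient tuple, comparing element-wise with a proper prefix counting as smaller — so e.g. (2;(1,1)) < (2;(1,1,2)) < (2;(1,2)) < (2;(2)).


|primitive collections| = 5. Relations:

  P={0,4}:  v_{0} + v_{4} = 0  so sig = (2;())
  P={1,3}:  v_{1} + v_{3} = 0  so sig = (2;())
  P={0,2}:  v_{0} + v_{2} = v_{1}  so sig = (2;(1))
  P={1,4}:  v_{1} + v_{4} = v_{2}  so sig = (2;(1))
  P={2,3}:  v_{2} + v_{3} = v_{4}  so sig = (2;(1))

Signatures (|P|; sorted positive RHS coefficients), sorted:
[(2;()), (2;()), (2;(1)), (2;(1)), (2;(1))]


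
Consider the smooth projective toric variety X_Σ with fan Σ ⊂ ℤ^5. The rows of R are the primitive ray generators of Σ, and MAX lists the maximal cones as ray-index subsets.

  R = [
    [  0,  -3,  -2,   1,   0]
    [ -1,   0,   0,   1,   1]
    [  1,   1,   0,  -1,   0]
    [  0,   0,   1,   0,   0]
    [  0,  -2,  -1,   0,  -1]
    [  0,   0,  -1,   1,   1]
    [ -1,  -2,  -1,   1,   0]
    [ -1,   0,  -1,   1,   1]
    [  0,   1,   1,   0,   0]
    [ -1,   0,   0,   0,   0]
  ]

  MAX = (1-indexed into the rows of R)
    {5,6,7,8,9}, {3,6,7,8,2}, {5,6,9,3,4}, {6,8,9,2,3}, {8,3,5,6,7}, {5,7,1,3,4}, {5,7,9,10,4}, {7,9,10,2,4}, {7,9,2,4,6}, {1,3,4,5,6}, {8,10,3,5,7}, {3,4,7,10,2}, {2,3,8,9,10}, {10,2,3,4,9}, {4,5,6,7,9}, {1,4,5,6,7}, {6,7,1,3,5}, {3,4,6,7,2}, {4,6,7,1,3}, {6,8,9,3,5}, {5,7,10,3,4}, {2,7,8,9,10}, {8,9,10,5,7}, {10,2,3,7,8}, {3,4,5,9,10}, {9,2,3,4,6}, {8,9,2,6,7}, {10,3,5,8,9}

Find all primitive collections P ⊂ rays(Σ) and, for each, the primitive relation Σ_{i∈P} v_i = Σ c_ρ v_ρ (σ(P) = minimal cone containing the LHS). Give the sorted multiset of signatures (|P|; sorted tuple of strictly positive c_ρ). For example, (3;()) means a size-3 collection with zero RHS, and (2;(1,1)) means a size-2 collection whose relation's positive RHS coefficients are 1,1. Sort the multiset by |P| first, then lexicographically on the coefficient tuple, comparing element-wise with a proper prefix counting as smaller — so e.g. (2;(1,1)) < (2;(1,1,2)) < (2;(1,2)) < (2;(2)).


The 9 primitive collections of Σ (r=10, n=5):

  {2,5}:  v_{2} + v_{5} = v_{7}  ⇒ sig = (2;(1))
  {4,8}:  v_{4} + v_{8} = v_{2}  ⇒ sig = (2;(1))
  {6,10}:  v_{6} + v_{10} = v_{8}  ⇒ sig = (2;(1))
  {1,9}:  v_{1} + v_{9} = v_{4} + v_{5} + v_{6}  ⇒ sig = (2;(1,1,1))
  {1,2}:  v_{1} + v_{2} = v_{3} + v_{4} + v_{6} + 2·v_{7}  ⇒ sig = (2;(1,1,1,2))
  {1,8}:  v_{1} + v_{8} = v_{3} + v_{6} + 2·v_{7}  ⇒ sig = (2;(1,1,2))
  {1,10}:  v_{1} + v_{10} = v_{3} + 2·v_{7}  ⇒ sig = (2;(1,2))
  {3,7,9}:  v_{3} + v_{7} + v_{9} = 0  ⇒ sig = (3;())
  {3,4,5,6,7}:  v_{3} + v_{4} + v_{5} + v_{6} + v_{7} = v_{1}  ⇒ sig = (5;(1))

Hence PRS(X_Σ) =
    |P|=2: 7 collections, coeffs (1), (1), (1), (1,1,1), (1,1,1,2), (1,1,2), (1,2)
    |P|=3: 1 collection, coeffs ()
    |P|=5: 1 collection, coeffs (1)


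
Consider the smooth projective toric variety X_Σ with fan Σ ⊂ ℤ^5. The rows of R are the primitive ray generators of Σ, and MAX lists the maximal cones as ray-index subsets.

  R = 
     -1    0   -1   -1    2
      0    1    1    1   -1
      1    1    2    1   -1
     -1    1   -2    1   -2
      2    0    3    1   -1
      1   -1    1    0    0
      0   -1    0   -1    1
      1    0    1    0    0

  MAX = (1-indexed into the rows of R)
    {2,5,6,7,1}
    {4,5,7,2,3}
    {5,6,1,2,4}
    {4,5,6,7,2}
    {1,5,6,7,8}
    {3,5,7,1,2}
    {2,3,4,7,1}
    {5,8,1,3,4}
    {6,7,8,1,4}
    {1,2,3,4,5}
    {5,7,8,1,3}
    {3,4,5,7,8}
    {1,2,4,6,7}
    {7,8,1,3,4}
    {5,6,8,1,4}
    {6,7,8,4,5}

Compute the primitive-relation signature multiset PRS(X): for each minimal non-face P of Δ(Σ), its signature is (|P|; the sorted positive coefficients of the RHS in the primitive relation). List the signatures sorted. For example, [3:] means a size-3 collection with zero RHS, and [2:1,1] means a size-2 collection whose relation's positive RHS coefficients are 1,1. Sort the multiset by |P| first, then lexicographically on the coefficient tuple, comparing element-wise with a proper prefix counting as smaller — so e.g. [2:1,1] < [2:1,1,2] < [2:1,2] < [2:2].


3 minimal non-faces of Δ(Σ) (on 8 rays):

  {2,8}:  v_{2} + v_{8} = v_{3}  →  sig = [2:1]
  {3,6}:  v_{3} + v_{6} = v_{5}  →  sig = [2:1]
  {1,4,5,7}:  v_{1} + v_{4} + v_{5} + v_{7} = 0  →  sig = [4:]

Sorted signature multiset PRS(X):
    [2:1]
    [2:1]
    [4:]


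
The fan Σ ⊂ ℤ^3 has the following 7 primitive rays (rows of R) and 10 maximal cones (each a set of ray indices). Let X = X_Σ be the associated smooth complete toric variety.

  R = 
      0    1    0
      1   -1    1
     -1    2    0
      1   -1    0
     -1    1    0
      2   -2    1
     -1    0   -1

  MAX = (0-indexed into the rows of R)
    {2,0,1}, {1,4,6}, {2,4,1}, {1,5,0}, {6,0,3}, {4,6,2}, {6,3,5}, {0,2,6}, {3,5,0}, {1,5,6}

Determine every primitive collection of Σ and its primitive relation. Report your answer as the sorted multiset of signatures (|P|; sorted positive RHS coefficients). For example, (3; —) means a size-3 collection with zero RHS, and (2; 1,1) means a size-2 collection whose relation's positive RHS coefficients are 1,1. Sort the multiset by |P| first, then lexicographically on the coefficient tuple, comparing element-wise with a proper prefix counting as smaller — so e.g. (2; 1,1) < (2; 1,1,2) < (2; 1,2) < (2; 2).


Minimal non-faces — 9 found among 7 rays, 10 max cones:

  • {3,4}:  v_{3} + v_{4} = 0  ⇒ sig = (2; —)
  • {0,4}:  v_{0} + v_{4} = v_{2}  ⇒ sig = (2; 1)
  • {1,3}:  v_{1} + v_{3} = v_{5}  ⇒ sig = (2; 1)
  • {2,3}:  v_{2} + v_{3} = v_{0}  ⇒ sig = (2; 1)
  • {4,5}:  v_{4} + v_{5} = v_{1}  ⇒ sig = (2; 1)
  • {2,5}:  v_{2} + v_{5} = v_{0} + v_{1}  ⇒ sig = (2; 1,1)
  • {0,1,6}:  v_{0} + v_{1} + v_{6} = 0  ⇒ sig = (3; —)
  • {0,5,6}:  v_{0} + v_{5} + v_{6} = v_{3}  ⇒ sig = (3; 1)
  • {1,2,6}:  v_{1} + v_{2} + v_{6} = v_{4}  ⇒ sig = (3; 1)

so the primitive-relation signature multiset is
    |P|=2: 6 collections, coeffs (), (1), (1), (1), (1), (1,1)
    |P|=3: 3 collections, coeffs (), (1), (1)


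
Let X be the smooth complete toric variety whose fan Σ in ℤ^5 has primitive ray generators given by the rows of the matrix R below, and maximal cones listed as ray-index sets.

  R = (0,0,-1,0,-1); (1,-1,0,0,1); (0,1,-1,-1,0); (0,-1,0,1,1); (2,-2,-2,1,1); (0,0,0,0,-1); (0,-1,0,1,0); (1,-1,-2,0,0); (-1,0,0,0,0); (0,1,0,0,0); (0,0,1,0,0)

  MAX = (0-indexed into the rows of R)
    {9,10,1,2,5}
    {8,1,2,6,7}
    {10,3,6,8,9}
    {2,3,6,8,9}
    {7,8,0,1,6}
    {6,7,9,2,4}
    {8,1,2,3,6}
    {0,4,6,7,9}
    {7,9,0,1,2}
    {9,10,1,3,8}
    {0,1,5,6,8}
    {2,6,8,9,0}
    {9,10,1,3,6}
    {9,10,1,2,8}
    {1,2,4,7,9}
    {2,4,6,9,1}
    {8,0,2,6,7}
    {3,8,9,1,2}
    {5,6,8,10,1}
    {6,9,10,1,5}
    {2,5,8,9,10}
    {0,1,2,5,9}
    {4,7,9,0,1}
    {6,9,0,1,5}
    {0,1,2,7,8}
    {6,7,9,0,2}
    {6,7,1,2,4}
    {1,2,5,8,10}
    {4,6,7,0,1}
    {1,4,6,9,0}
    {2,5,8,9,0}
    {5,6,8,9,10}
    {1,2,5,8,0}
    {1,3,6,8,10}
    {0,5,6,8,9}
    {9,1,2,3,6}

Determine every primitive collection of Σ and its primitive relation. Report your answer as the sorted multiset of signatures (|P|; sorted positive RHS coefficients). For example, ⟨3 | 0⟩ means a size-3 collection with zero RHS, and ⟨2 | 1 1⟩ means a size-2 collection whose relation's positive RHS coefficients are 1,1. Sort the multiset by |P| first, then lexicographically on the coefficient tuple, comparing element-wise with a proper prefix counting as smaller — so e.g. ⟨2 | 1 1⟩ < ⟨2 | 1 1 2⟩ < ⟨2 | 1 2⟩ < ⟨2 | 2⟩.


20 minimal non-faces of Δ(Σ) (on 11 rays):

  • {0,10}:  v_{0} + v_{10} = v_{5}  ⇒ sig = ⟨2 | 1⟩
  • {3,5}:  v_{3} + v_{5} = v_{6}  ⇒ sig = ⟨2 | 1⟩
  • {7,10}:  v_{7} + v_{10} = v_{0} + v_{1}  ⇒ sig = ⟨2 | 1 1⟩
  • {4,10}:  v_{4} + v_{10} = v_{0} + 2·v_{1} + v_{6} + v_{9}  ⇒ sig = ⟨2 | 1 1 1 2⟩
  • {4,5}:  v_{4} + v_{5} = 2·v_{0} + 2·v_{1} + v_{6} + v_{9}  ⇒ sig = ⟨2 | 1 1 2 2⟩
  • {0,3}:  v_{0} + v_{3} = v_{2} + 2·v_{6}  ⇒ sig = ⟨2 | 1 2⟩
  • {5,7}:  v_{5} + v_{7} = 2·v_{0} + v_{1}  ⇒ sig = ⟨2 | 1 2⟩
  • {3,4}:  v_{3} + v_{4} = 2·v_{1} + 2·v_{2} + 4·v_{6} + v_{9}  ⇒ sig = ⟨2 | 1 2 2 4⟩
  • {3,7}:  v_{3} + v_{7} = v_{1} + 2·v_{2} + 3·v_{6}  ⇒ sig = ⟨2 | 1 2 3⟩
  • {4,8}:  v_{4} + v_{8} = v_{1} + 2·v_{2} + 3·v_{6}  ⇒ sig = ⟨2 | 1 2 3⟩
  • {2,6,10}:  v_{2} + v_{6} + v_{10} = 0  ⇒ sig = ⟨3 | 0⟩
  • {2,5,6}:  v_{2} + v_{5} + v_{6} = v_{0}  ⇒ sig = ⟨3 | 1⟩
  • {2,3,10}:  v_{2} + v_{3} + v_{10} = v_{1} + v_{8} + v_{9}  ⇒ sig = ⟨3 | 1 1 1⟩
  • {0,2,4}:  v_{0} + v_{2} + v_{4} = 2·v_{7} + v_{9}  ⇒ sig = ⟨3 | 1 2⟩
  • {7,8,9}:  v_{7} + v_{8} + v_{9} = 2·v_{2} + 2·v_{6}  ⇒ sig = ⟨3 | 2 2⟩
  • {1,5,8,9}:  v_{1} + v_{5} + v_{8} + v_{9} = 0  ⇒ sig = ⟨4 | 0⟩
  • {0,1,2,6}:  v_{0} + v_{1} + v_{2} + v_{6} = v_{7}  ⇒ sig = ⟨4 | 1⟩
  • {1,6,7,9}:  v_{1} + v_{6} + v_{7} + v_{9} = v_{4}  ⇒ sig = ⟨4 | 1⟩
  • {1,6,8,9}:  v_{1} + v_{6} + v_{8} + v_{9} = v_{3}  ⇒ sig = ⟨4 | 1⟩
  • {0,1,8,9}:  v_{0} + v_{1} + v_{8} + v_{9} = v_{2} + v_{6}  ⇒ sig = ⟨4 | 1 1⟩

Sorted signature multiset PRS(X):
    ⟨2 | 1⟩
    ⟨2 | 1⟩
    ⟨2 | 1 1⟩
    ⟨2 | 1 1 1 2⟩
    ⟨2 | 1 1 2 2⟩
    ⟨2 | 1 2⟩
    ⟨2 | 1 2⟩
    ⟨2 | 1 2 2 4⟩
    ⟨2 | 1 2 3⟩
    ⟨2 | 1 2 3⟩
    ⟨3 | 0⟩
    ⟨3 | 1⟩
    ⟨3 | 1 1 1⟩
    ⟨3 | 1 2⟩
    ⟨3 | 2 2⟩
    ⟨4 | 0⟩
    ⟨4 | 1⟩
    ⟨4 | 1⟩
    ⟨4 | 1⟩
    ⟨4 | 1 1⟩
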